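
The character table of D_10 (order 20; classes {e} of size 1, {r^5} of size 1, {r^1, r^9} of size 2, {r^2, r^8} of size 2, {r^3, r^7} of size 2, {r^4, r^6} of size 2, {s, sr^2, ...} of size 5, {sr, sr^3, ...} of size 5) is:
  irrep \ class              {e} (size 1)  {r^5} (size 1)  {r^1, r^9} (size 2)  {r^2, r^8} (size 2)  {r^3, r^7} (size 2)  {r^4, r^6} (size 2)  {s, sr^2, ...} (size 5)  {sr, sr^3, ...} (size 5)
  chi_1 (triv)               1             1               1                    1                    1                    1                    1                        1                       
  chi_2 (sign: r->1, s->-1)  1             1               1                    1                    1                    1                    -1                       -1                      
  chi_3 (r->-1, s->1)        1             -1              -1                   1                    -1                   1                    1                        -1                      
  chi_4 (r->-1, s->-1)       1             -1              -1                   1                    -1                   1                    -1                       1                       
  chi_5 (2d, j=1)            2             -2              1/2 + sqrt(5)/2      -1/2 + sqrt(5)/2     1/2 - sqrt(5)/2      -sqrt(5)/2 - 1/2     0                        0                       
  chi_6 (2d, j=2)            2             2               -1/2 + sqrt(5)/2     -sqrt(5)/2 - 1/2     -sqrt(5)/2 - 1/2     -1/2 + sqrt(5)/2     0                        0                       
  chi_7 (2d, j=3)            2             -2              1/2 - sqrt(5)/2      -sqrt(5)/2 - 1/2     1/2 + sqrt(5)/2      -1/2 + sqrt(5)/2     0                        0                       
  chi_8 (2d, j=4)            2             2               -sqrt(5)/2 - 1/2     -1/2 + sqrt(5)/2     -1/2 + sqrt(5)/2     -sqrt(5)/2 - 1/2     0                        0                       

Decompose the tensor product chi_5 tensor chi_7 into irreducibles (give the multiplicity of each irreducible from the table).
chi_5 tensor chi_7 = chi_6 + chi_8 (all other irreducibles have multiplicity 0).

Proof sketch: The character of a tensor product is the pointwise product (chi_5 * chi_7)(C) = chi_5(C) * chi_7(C):
  {e}: (2)*(2), {r^5}: (-2)*(-2), {r^1, r^9}: (1/2 + sqrt(5)/2)*(1/2 - sqrt(5)/2), {r^2, r^8}: (-1/2 + sqrt(5)/2)*(-sqrt(5)/2 - 1/2), {r^3, r^7}: (1/2 - sqrt(5)/2)*(1/2 + sqrt(5)/2), {r^4, r^6}: (-sqrt(5)/2 - 1/2)*(-1/2 + sqrt(5)/2), {s, sr^2, ...}: (0)*(0), {sr, sr^3, ...}: (0)*(0)
so (chi_5 * chi_7) takes values
  {e} -> 4, {r^5} -> 4, {r^1, r^9} -> -1, {r^2, r^8} -> -1, {r^3, r^7} -> -1, {r^4, r^6} -> -1, {s, sr^2, ...} -> 0, {sr, sr^3, ...} -> 0.
Now take the inner product of this character with each irreducible chi from the table, <chi_5*chi_7, chi> = (1/20) sum_C |C| (chi_5*chi_7)(C) conj(chi(C)):
  <chi_5*chi_7, chi_1> = (1/20)[1*(4)*conj(1) + 1*(4)*conj(1) + 2*(-1)*conj(1) + 2*(-1)*conj(1) + 2*(-1)*conj(1) + 2*(-1)*conj(1) + 5*(0)*conj(1) + 5*(0)*conj(1)]
      = (1/20)[(4) + (4) + (-2) + (-2) + (-2) + (-2) + (0) + (0)] = 0/20 = 0
  <chi_5*chi_7, chi_2> = (1/20)[1*(4)*conj(1) + 1*(4)*conj(1) + 2*(-1)*conj(1) + 2*(-1)*conj(1) + 2*(-1)*conj(1) + 2*(-1)*conj(1) + 5*(0)*conj(-1) + 5*(0)*conj(-1)]
      = (1/20)[(4) + (4) + (-2) + (-2) + (-2) + (-2) + (0) + (0)] = 0/20 = 0
  <chi_5*chi_7, chi_3> = (1/20)[1*(4)*conj(1) + 1*(4)*conj(-1) + 2*(-1)*conj(-1) + 2*(-1)*conj(1) + 2*(-1)*conj(-1) + 2*(-1)*conj(1) + 5*(0)*conj(1) + 5*(0)*conj(-1)]
      = (1/20)[(4) + (-4) + (2) + (-2) + (2) + (-2) + (0) + (0)] = 0/20 = 0
  <chi_5*chi_7, chi_4> = (1/20)[1*(4)*conj(1) + 1*(4)*conj(-1) + 2*(-1)*conj(-1) + 2*(-1)*conj(1) + 2*(-1)*conj(-1) + 2*(-1)*conj(1) + 5*(0)*conj(-1) + 5*(0)*conj(1)]
      = (1/20)[(4) + (-4) + (2) + (-2) + (2) + (-2) + (0) + (0)] = 0/20 = 0
  <chi_5*chi_7, chi_5> = (1/20)[1*(4)*conj(2) + 1*(4)*conj(-2) + 2*(-1)*conj(1/2 + sqrt(5)/2) + 2*(-1)*conj(-1/2 + sqrt(5)/2) + 2*(-1)*conj(1/2 - sqrt(5)/2) + 2*(-1)*conj(-sqrt(5)/2 - 1/2) + 5*(0)*conj(0) + 5*(0)*conj(0)]
      = (1/20)[(8) + (-8) + (-sqrt(5) - 1) + (1 - sqrt(5)) + (-1 + sqrt(5)) + (1 + sqrt(5)) + (0) + (0)] = 0/20 = 0
  <chi_5*chi_7, chi_6> = (1/20)[1*(4)*conj(2) + 1*(4)*conj(2) + 2*(-1)*conj(-1/2 + sqrt(5)/2) + 2*(-1)*conj(-sqrt(5)/2 - 1/2) + 2*(-1)*conj(-sqrt(5)/2 - 1/2) + 2*(-1)*conj(-1/2 + sqrt(5)/2) + 5*(0)*conj(0) + 5*(0)*conj(0)]
      = (1/20)[(8) + (8) + (1 - sqrt(5)) + (1 + sqrt(5)) + (1 + sqrt(5)) + (1 - sqrt(5)) + (0) + (0)] = 20/20 = 1
  <chi_5*chi_7, chi_7> = (1/20)[1*(4)*conj(2) + 1*(4)*conj(-2) + 2*(-1)*conj(1/2 - sqrt(5)/2) + 2*(-1)*conj(-sqrt(5)/2 - 1/2) + 2*(-1)*conj(1/2 + sqrt(5)/2) + 2*(-1)*conj(-1/2 + sqrt(5)/2) + 5*(0)*conj(0) + 5*(0)*conj(0)]
      = (1/20)[(8) + (-8) + (-1 + sqrt(5)) + (1 + sqrt(5)) + (-sqrt(5) - 1) + (1 - sqrt(5)) + (0) + (0)] = 0/20 = 0
  <chi_5*chi_7, chi_8> = (1/20)[1*(4)*conj(2) + 1*(4)*conj(2) + 2*(-1)*conj(-sqrt(5)/2 - 1/2) + 2*(-1)*conj(-1/2 + sqrt(5)/2) + 2*(-1)*conj(-1/2 + sqrt(5)/2) + 2*(-1)*conj(-sqrt(5)/2 - 1/2) + 5*(0)*conj(0) + 5*(0)*conj(0)]
      = (1/20)[(8) + (8) + (1 + sqrt(5)) + (1 - sqrt(5)) + (1 - sqrt(5)) + (1 + sqrt(5)) + (0) + (0)] = 20/20 = 1
Hence the multiplicities are chi_6: 1, chi_8: 1. Dimension check: dim(chi_5)*dim(chi_7) = 2*2 = 4 and sum (mult * dim) = 1*2 + 1*2 = 4.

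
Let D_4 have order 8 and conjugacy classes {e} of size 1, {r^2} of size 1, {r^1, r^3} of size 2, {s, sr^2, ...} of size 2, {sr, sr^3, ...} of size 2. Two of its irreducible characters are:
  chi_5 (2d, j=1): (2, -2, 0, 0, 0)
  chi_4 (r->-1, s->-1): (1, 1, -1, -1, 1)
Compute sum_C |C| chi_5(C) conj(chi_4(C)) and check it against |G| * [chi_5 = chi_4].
Sum = 0; so <chi_5, chi_4> = 0 (distinct irreducibles are orthogonal).

Compute term by term over conjugacy classes (|C| * chi_5(C) * conj(chi_4(C))):
  1*(2)*conj(1) + 1*(-2)*conj(1) + 2*(0)*conj(-1) + 2*(0)*conj(-1) + 2*(0)*conj(1)
  = (2) + (-2) + (0) + (0) + (0)
  = 0.
Dividing by |G| = 8 gives 0/8 = 0, matching the row-orthogonality relation <chi_5, chi_4> = [chi_5 = chi_4].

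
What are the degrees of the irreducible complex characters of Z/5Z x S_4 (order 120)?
Dimensions: 1, 1, 1, 1, 1, 1, 1, 1, 1, 1, 2, 2, 2, 2, 2, 3, 3, 3, 3, 3, 3, 3, 3, 3, 3

Argument: There are 25 irreducibles (= number of conjugacy classes). Their dimensions d_i satisfy sum d_i^2 = |G| = 120: 1 + 1 + 1 + 1 + 1 + 1 + 1 + 1 + 1 + 1 + 4 + 4 + 4 + 4 + 4 + 9 + 9 + 9 + 9 + 9 + 9 + 9 + 9 + 9 + 9 = 120. (For the product with Z/5Z: each of the 5 1-dim characters of Z/5Z tensors with each irrep of S_4, giving 5 copies of each S_4-dimension.)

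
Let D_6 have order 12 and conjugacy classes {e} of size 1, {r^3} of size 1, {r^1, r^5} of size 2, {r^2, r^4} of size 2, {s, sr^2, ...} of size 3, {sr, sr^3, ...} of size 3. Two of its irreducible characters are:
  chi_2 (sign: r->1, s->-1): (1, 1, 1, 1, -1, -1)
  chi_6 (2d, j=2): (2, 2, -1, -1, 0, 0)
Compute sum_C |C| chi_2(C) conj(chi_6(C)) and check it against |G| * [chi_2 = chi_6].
Sum = 0; so <chi_2, chi_6> = 0 (distinct irreducibles are orthogonal).

Justification: Compute term by term over conjugacy classes (|C| * chi_2(C) * conj(chi_6(C))):
  1*(1)*conj(2) + 1*(1)*conj(2) + 2*(1)*conj(-1) + 2*(1)*conj(-1) + 3*(-1)*conj(0) + 3*(-1)*conj(0)
  = (2) + (2) + (-2) + (-2) + (0) + (0)
  = 0.
Dividing by |G| = 12 gives 0/12 = 0, matching the row-orthogonality relation <chi_2, chi_6> = [chi_2 = chi_6].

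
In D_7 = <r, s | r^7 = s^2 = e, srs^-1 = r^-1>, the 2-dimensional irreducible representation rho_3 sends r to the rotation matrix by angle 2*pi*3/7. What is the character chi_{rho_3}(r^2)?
chi_{rho_3}(r^2) = 2*cos(2*pi*3*2/7) = 2*cos(2*pi/7)

Working: rho_3(r^2) is rotation by angle 2*pi*3*2/7, whose trace is 2*cos(2*pi*3*2/7) = 2*cos(2*pi/7).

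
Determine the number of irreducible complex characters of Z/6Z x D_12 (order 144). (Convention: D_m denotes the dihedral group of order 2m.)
54

Justification: The number of irreducible complex representations of a finite group equals its number of conjugacy classes. For a direct product, #classes(G x H) = #classes(G) * #classes(H). Z/6Z has 6 classes (abelian), D_12 has 9 classes, so 6 * 9 = 54, so Z/6Z x D_12 (order 144) has exactly 54 irreducible complex representations.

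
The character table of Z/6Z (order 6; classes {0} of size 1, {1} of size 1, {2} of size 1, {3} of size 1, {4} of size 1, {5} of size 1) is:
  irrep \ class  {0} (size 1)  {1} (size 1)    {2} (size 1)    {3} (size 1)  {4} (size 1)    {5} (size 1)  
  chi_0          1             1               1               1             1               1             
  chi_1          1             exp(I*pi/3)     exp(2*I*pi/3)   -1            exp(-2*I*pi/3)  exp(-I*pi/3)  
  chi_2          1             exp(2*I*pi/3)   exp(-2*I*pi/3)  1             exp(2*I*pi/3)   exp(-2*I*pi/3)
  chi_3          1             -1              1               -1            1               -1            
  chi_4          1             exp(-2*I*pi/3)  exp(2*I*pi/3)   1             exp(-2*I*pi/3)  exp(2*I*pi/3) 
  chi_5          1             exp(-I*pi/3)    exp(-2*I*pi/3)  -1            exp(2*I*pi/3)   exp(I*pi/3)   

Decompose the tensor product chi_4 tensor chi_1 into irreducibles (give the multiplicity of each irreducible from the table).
chi_4 tensor chi_1 = chi_5 (all other irreducibles have multiplicity 0).

Derivation: The character of a tensor product is the pointwise product (chi_4 * chi_1)(C) = chi_4(C) * chi_1(C):
  {0}: (1)*(1), {1}: (exp(-2*I*pi/3))*(exp(I*pi/3)), {2}: (exp(2*I*pi/3))*(exp(2*I*pi/3)), {3}: (1)*(-1), {4}: (exp(-2*I*pi/3))*(exp(-2*I*pi/3)), {5}: (exp(2*I*pi/3))*(exp(-I*pi/3))
so (chi_4 * chi_1) takes values
  {0} -> 1, {1} -> exp(-I*pi/3), {2} -> exp(-2*I*pi/3), {3} -> -1, {4} -> exp(2*I*pi/3), {5} -> exp(I*pi/3).
Now take the inner product of this character with each irreducible chi from the table, <chi_4*chi_1, chi> = (1/6) sum_C |C| (chi_4*chi_1)(C) conj(chi(C)):
  <chi_4*chi_1, chi_0> = (1/6)[1*(1)*conj(1) + 1*(exp(-I*pi/3))*conj(1) + 1*(exp(-2*I*pi/3))*conj(1) + 1*(-1)*conj(1) + 1*(exp(2*I*pi/3))*conj(1) + 1*(exp(I*pi/3))*conj(1)]
      = (1/6)[(1) + (exp(-I*pi/3)) + (exp(-2*I*pi/3)) + (-1) + (exp(2*I*pi/3)) + (exp(I*pi/3))] = 0/6 = 0
  <chi_4*chi_1, chi_1> = (1/6)[1*(1)*conj(1) + 1*(exp(-I*pi/3))*conj(exp(I*pi/3)) + 1*(exp(-2*I*pi/3))*conj(exp(2*I*pi/3)) + 1*(-1)*conj(-1) + 1*(exp(2*I*pi/3))*conj(exp(-2*I*pi/3)) + 1*(exp(I*pi/3))*conj(exp(-I*pi/3))]
      = (1/6)[(1) + (exp(-2*I*pi/3)) + (exp(2*I*pi/3)) + (1) + (exp(-2*I*pi/3)) + (exp(2*I*pi/3))] = 0/6 = 0
  <chi_4*chi_1, chi_2> = (1/6)[1*(1)*conj(1) + 1*(exp(-I*pi/3))*conj(exp(2*I*pi/3)) + 1*(exp(-2*I*pi/3))*conj(exp(-2*I*pi/3)) + 1*(-1)*conj(1) + 1*(exp(2*I*pi/3))*conj(exp(2*I*pi/3)) + 1*(exp(I*pi/3))*conj(exp(-2*I*pi/3))]
      = (1/6)[(1) + (-1) + (1) + (-1) + (1) + (-1)] = 0/6 = 0
  <chi_4*chi_1, chi_3> = (1/6)[1*(1)*conj(1) + 1*(exp(-I*pi/3))*conj(-1) + 1*(exp(-2*I*pi/3))*conj(1) + 1*(-1)*conj(-1) + 1*(exp(2*I*pi/3))*conj(1) + 1*(exp(I*pi/3))*conj(-1)]
      = (1/6)[(1) + (-exp(-I*pi/3)) + (exp(-2*I*pi/3)) + (1) + (exp(2*I*pi/3)) + (-exp(I*pi/3))] = 0/6 = 0
  <chi_4*chi_1, chi_4> = (1/6)[1*(1)*conj(1) + 1*(exp(-I*pi/3))*conj(exp(-2*I*pi/3)) + 1*(exp(-2*I*pi/3))*conj(exp(2*I*pi/3)) + 1*(-1)*conj(1) + 1*(exp(2*I*pi/3))*conj(exp(-2*I*pi/3)) + 1*(exp(I*pi/3))*conj(exp(2*I*pi/3))]
      = (1/6)[(1) + (exp(I*pi/3)) + (exp(2*I*pi/3)) + (-1) + (exp(-2*I*pi/3)) + (exp(-I*pi/3))] = 0/6 = 0
  <chi_4*chi_1, chi_5> = (1/6)[1*(1)*conj(1) + 1*(exp(-I*pi/3))*conj(exp(-I*pi/3)) + 1*(exp(-2*I*pi/3))*conj(exp(-2*I*pi/3)) + 1*(-1)*conj(-1) + 1*(exp(2*I*pi/3))*conj(exp(2*I*pi/3)) + 1*(exp(I*pi/3))*conj(exp(I*pi/3))]
      = (1/6)[(1) + (1) + (1) + (1) + (1) + (1)] = 6/6 = 1
(Exp terms are combined using exp(i*s)*conj(exp(i*t)) = exp(i*(s-t)), and sums of them are collapsed using the identity that for every m > 1 the m distinct m-th roots of unity sum to 0, e.g. 1 + exp(2*I*pi/3) + exp(-2*I*pi/3) = 0.)
Hence the multiplicities are chi_5: 1. Dimension check: dim(chi_4)*dim(chi_1) = 1*1 = 1 and sum (mult * dim) = 1*1 = 1.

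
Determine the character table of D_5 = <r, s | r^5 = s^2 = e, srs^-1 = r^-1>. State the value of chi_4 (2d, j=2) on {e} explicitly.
Conjugacy classes: {e} of size 1, {r^1, r^4} of size 2, {r^2, r^3} of size 2, {s, sr, ..., sr^4} of size 5.
Character table:
  irrep \ class              {e} (size 1)  {r^1, r^4} (size 2)  {r^2, r^3} (size 2)  {s, sr, ..., sr^4} (size 5)
  chi_1 (triv)               1             1                    1                    1                          
  chi_2 (sign: r->1, s->-1)  1             1                    1                    -1                         
  chi_3 (2d, j=1)            2             -1/2 + sqrt(5)/2     -sqrt(5)/2 - 1/2     0                          
  chi_4 (2d, j=2)            2             -sqrt(5)/2 - 1/2     -1/2 + sqrt(5)/2     0                          

Spot check: chi_4 (2d, j=2) on {e} = 2.

Details: D_5 has order 2*5 = 10 with 4 conjugacy classes, hence 4 irreducibles. Sum of squared dims 1 + 1 + 4 + 4 = 10 = |G|. Linear characters come from the abelianisation; the 2-dimensional irreps have character r^k -> 2*cos(2*pi*j*k/5), reflections -> 0.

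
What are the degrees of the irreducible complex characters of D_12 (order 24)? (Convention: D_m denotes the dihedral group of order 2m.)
Dimensions: 1, 1, 1, 1, 2, 2, 2, 2, 2

Solution. There are 9 irreducibles (= number of conjugacy classes). Their dimensions d_i satisfy sum d_i^2 = |G| = 24: 1 + 1 + 1 + 1 + 4 + 4 + 4 + 4 + 4 = 24.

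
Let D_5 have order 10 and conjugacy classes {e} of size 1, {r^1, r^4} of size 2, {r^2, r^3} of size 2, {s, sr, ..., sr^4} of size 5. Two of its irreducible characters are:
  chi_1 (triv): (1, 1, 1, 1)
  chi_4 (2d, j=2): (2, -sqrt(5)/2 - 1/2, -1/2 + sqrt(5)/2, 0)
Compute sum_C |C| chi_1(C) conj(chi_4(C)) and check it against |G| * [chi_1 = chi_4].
Sum = 0; so <chi_1, chi_4> = 0 (distinct irreducibles are orthogonal).

Details: Compute term by term over conjugacy classes (|C| * chi_1(C) * conj(chi_4(C))):
  1*(1)*conj(2) + 2*(1)*conj(-sqrt(5)/2 - 1/2) + 2*(1)*conj(-1/2 + sqrt(5)/2) + 5*(1)*conj(0)
  = (2) + (-sqrt(5) - 1) + (-1 + sqrt(5)) + (0)
  = 0.
Dividing by |G| = 10 gives 0/10 = 0, matching the row-orthogonality relation <chi_1, chi_4> = [chi_1 = chi_4].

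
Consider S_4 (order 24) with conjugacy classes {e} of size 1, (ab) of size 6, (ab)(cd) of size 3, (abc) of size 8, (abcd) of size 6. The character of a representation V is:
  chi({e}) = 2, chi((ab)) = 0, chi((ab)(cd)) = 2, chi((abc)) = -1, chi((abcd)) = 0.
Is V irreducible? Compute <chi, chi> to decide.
Irreducible: <chi, chi> = 1.

Reasoning: <chi, chi> = (1/|G|) sum_C |C| * |chi(C)|^2 = (1/24)[1*|2|^2 + 6*|0|^2 + 3*|2|^2 + 8*|-1|^2 + 6*|0|^2]
  = (1/24)[(4) + (0) + (12) + (8) + (0)] = 24/24 = 1.
A character is irreducible iff <chi, chi> = 1, so this representation is irreducible.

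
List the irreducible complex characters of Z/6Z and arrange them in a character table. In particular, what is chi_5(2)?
Character table of Z/6Z (irreps indexed chi_0,...,chi_5 with chi_k(m) = zeta_6^(k*m), zeta_6 = exp(2*pi*i/6)):
  irrep \ class  {0} (size 1)  {1} (size 1)    {2} (size 1)    {3} (size 1)  {4} (size 1)    {5} (size 1)  
  chi_0          1             1               1               1             1               1             
  chi_1          1             exp(I*pi/3)     exp(2*I*pi/3)   -1            exp(-2*I*pi/3)  exp(-I*pi/3)  
  chi_2          1             exp(2*I*pi/3)   exp(-2*I*pi/3)  1             exp(2*I*pi/3)   exp(-2*I*pi/3)
  chi_3          1             -1              1               -1            1               -1            
  chi_4          1             exp(-2*I*pi/3)  exp(2*I*pi/3)   1             exp(-2*I*pi/3)  exp(2*I*pi/3) 
  chi_5          1             exp(-I*pi/3)    exp(-2*I*pi/3)  -1            exp(2*I*pi/3)   exp(I*pi/3)   

Spot check: chi_5(2) = zeta_6^(5*2) = zeta_6^10 = exp(-2*I*pi/3).

Working: Z/6Z is abelian, so all 6 irreducible complex representations are 1-dimensional. They are given by chi_k(m) = zeta_6^(k*m) for k = 0,...,5. Row orthogonality: sum_m chi_k(m) conj(chi_l(m)) = 6 * [k = l].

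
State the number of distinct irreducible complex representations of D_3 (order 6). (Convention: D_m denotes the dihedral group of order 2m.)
3

The number of irreducible complex representations of a finite group equals its number of conjugacy classes. D_3 has 3 conjugacy classes ((n+3)/2 for n odd), so D_3 (order 6) has exactly 3 irreducible complex representations.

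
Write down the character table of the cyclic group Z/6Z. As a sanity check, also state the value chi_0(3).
Character table of Z/6Z (irreps indexed chi_0,...,chi_5 with chi_k(m) = zeta_6^(k*m), zeta_6 = exp(2*pi*i/6)):
  irrep \ class  {0} (size 1)  {1} (size 1)    {2} (size 1)    {3} (size 1)  {4} (size 1)    {5} (size 1)  
  chi_0          1             1               1               1             1               1             
  chi_1          1             exp(I*pi/3)     exp(2*I*pi/3)   -1            exp(-2*I*pi/3)  exp(-I*pi/3)  
  chi_2          1             exp(2*I*pi/3)   exp(-2*I*pi/3)  1             exp(2*I*pi/3)   exp(-2*I*pi/3)
  chi_3          1             -1              1               -1            1               -1            
  chi_4          1             exp(-2*I*pi/3)  exp(2*I*pi/3)   1             exp(-2*I*pi/3)  exp(2*I*pi/3) 
  chi_5          1             exp(-I*pi/3)    exp(-2*I*pi/3)  -1            exp(2*I*pi/3)   exp(I*pi/3)   

Spot check: chi_0(3) = zeta_6^(0*3) = zeta_6^0 = 1.

Details: Z/6Z is abelian, so all 6 irreducible complex representations are 1-dimensional. They are given by chi_k(m) = zeta_6^(k*m) for k = 0,...,5. Row orthogonality: sum_m chi_k(m) conj(chi_l(m)) = 6 * [k = l].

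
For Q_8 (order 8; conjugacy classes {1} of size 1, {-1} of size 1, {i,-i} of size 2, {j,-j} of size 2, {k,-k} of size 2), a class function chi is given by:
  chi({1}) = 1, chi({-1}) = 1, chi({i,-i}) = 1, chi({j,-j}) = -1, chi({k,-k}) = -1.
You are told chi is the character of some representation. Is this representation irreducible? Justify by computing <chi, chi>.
Irreducible: <chi, chi> = 1.

Explanation: <chi, chi> = (1/|G|) sum_C |C| * |chi(C)|^2 = (1/8)[1*|1|^2 + 1*|1|^2 + 2*|1|^2 + 2*|-1|^2 + 2*|-1|^2]
  = (1/8)[(1) + (1) + (2) + (2) + (2)] = 8/8 = 1.
A character is irreducible iff <chi, chi> = 1, so this representation is irreducible.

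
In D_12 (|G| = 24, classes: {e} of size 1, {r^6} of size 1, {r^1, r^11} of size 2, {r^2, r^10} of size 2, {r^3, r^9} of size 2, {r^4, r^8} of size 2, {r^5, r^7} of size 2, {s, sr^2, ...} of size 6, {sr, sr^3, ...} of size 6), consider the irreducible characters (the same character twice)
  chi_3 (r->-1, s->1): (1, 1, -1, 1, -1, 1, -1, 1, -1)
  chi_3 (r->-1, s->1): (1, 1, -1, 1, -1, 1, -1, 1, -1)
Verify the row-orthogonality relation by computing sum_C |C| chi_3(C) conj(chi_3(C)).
Sum = 24 = |G| = 24; so <chi_3, chi_3> = 1 (norm-1 confirms irreducibility).

Why: Compute term by term over conjugacy classes (|C| * chi_3(C) * conj(chi_3(C))):
  1*(1)*conj(1) + 1*(1)*conj(1) + 2*(-1)*conj(-1) + 2*(1)*conj(1) + 2*(-1)*conj(-1) + 2*(1)*conj(1) + 2*(-1)*conj(-1) + 6*(1)*conj(1) + 6*(-1)*conj(-1)
  = (1) + (1) + (2) + (2) + (2) + (2) + (2) + (6) + (6)
  = 24.
Dividing by |G| = 24 gives 24/24 = 1, matching the row-orthogonality relation <chi_3, chi_3> = [chi_3 = chi_3].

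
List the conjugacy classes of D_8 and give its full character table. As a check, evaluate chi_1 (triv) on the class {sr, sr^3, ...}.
Conjugacy classes: {e} of size 1, {r^4} of size 1, {r^1, r^7} of size 2, {r^2, r^6} of size 2, {r^3, r^5} of size 2, {s, sr^2, ...} of size 4, {sr, sr^3, ...} of size 4.
Character table:
  irrep \ class              {e} (size 1)  {r^4} (size 1)  {r^1, r^7} (size 2)  {r^2, r^6} (size 2)  {r^3, r^5} (size 2)  {s, sr^2, ...} (size 4)  {sr, sr^3, ...} (size 4)
  chi_1 (triv)               1             1               1                    1                    1                    1                        1                       
  chi_2 (sign: r->1, s->-1)  1             1               1                    1                    1                    -1                       -1                      
  chi_3 (r->-1, s->1)        1             1               -1                   1                    -1                   1                        -1                      
  chi_4 (r->-1, s->-1)       1             1               -1                   1                    -1                   -1                       1                       
  chi_5 (2d, j=1)            2             -2              sqrt(2)              0                    -sqrt(2)             0                        0                       
  chi_6 (2d, j=2)            2             2               0                    -2                   0                    0                        0                       
  chi_7 (2d, j=3)            2             -2              -sqrt(2)             0                    sqrt(2)              0                        0                       

Spot check: chi_1 (triv) on {sr, sr^3, ...} = 1.

Details: D_8 has order 2*8 = 16 with 7 conjugacy classes, hence 7 irreducibles. Sum of squared dims 1 + 1 + 1 + 1 + 4 + 4 + 4 = 16 = |G|. Linear characters come from the abelianisation; the 2-dimensional irreps have character r^k -> 2*cos(2*pi*j*k/8), reflections -> 0.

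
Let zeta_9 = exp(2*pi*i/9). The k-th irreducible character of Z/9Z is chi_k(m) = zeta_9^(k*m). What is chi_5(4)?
chi_5(4) = zeta_9^20 = exp(4*I*pi/9)

Proof sketch: chi_5(4) = zeta_9^(5*4) = zeta_9^20. Since zeta_9^9 = 1, this equals zeta_9^2 = exp(2*pi*i*2/9) = exp(4*I*pi/9).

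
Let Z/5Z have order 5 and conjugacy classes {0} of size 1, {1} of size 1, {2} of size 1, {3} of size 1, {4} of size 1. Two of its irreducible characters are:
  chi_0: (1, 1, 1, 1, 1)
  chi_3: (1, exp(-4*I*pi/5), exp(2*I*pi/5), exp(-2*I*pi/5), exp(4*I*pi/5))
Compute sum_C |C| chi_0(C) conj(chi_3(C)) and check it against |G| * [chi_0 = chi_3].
Sum = 0; so <chi_0, chi_3> = 0 (distinct irreducibles are orthogonal).

Solution. Compute term by term over conjugacy classes (|C| * chi_0(C) * conj(chi_3(C))):
  1*(1)*conj(1) + 1*(1)*conj(exp(-4*I*pi/5)) + 1*(1)*conj(exp(2*I*pi/5)) + 1*(1)*conj(exp(-2*I*pi/5)) + 1*(1)*conj(exp(4*I*pi/5))
  = (1) + (exp(4*I*pi/5)) + (exp(-2*I*pi/5)) + (exp(2*I*pi/5)) + (exp(-4*I*pi/5))
  = 0.
(Exp terms are combined using exp(i*s)*conj(exp(i*t)) = exp(i*(s-t)), and sums of them are collapsed using the identity that for every m > 1 the m distinct m-th roots of unity sum to 0, e.g. 1 + exp(2*I*pi/3) + exp(-2*I*pi/3) = 0.)
Dividing by |G| = 5 gives 0/5 = 0, matching the row-orthogonality relation <chi_0, chi_3> = [chi_0 = chi_3].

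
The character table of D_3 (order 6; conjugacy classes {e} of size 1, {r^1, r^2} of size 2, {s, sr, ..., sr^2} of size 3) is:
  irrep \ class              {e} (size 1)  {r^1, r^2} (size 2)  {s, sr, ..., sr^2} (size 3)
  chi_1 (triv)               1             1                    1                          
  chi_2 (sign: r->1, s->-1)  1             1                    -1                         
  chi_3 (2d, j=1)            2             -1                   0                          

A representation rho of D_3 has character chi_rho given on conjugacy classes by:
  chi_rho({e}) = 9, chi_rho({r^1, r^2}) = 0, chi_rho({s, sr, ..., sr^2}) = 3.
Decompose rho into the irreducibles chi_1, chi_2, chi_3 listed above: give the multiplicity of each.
Multiplicities: chi_1: 3, chi_2: 0, chi_3: 3.

Working: Use <chi_rho, chi> = (1/|G|) sum_C |C| * chi_rho(C) * conj(chi(C)) with |G| = 6 for each irreducible chi in the table:
  <chi_rho, chi_1> = (1/6)[1*(9)*conj(1) + 2*(0)*conj(1) + 3*(3)*conj(1)]
      = (1/6)[(9) + (0) + (9)] = 18/6 = 3
  <chi_rho, chi_2> = (1/6)[1*(9)*conj(1) + 2*(0)*conj(1) + 3*(3)*conj(-1)]
      = (1/6)[(9) + (0) + (-9)] = 0/6 = 0
  <chi_rho, chi_3> = (1/6)[1*(9)*conj(2) + 2*(0)*conj(-1) + 3*(3)*conj(0)]
      = (1/6)[(18) + (0) + (0)] = 18/6 = 3
Dimension check: dim(rho) = sum (mult * dim) = 3*1 + 0*1 + 3*2 = 9 = chi_rho(e) = 9.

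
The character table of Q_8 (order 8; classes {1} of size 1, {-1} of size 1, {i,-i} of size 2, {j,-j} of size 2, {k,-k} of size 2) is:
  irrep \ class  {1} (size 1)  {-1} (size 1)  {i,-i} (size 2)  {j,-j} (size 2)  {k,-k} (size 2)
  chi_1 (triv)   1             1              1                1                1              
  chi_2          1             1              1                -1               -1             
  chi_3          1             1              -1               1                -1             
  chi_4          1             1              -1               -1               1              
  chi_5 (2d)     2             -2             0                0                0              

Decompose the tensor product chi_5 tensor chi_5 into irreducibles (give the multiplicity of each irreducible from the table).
chi_5 tensor chi_5 = chi_1 + chi_2 + chi_3 + chi_4 (all other irreducibles have multiplicity 0).

The character of a tensor product is the pointwise product (chi_5 * chi_5)(C) = chi_5(C) * chi_5(C):
  {1}: (2)*(2), {-1}: (-2)*(-2), {i,-i}: (0)*(0), {j,-j}: (0)*(0), {k,-k}: (0)*(0)
so (chi_5 * chi_5) takes values
  {1} -> 4, {-1} -> 4, {i,-i} -> 0, {j,-j} -> 0, {k,-k} -> 0.
Now take the inner product of this character with each irreducible chi from the table, <chi_5*chi_5, chi> = (1/8) sum_C |C| (chi_5*chi_5)(C) conj(chi(C)):
  <chi_5*chi_5, chi_1> = (1/8)[1*(4)*conj(1) + 1*(4)*conj(1) + 2*(0)*conj(1) + 2*(0)*conj(1) + 2*(0)*conj(1)]
      = (1/8)[(4) + (4) + (0) + (0) + (0)] = 8/8 = 1
  <chi_5*chi_5, chi_2> = (1/8)[1*(4)*conj(1) + 1*(4)*conj(1) + 2*(0)*conj(1) + 2*(0)*conj(-1) + 2*(0)*conj(-1)]
      = (1/8)[(4) + (4) + (0) + (0) + (0)] = 8/8 = 1
  <chi_5*chi_5, chi_3> = (1/8)[1*(4)*conj(1) + 1*(4)*conj(1) + 2*(0)*conj(-1) + 2*(0)*conj(1) + 2*(0)*conj(-1)]
      = (1/8)[(4) + (4) + (0) + (0) + (0)] = 8/8 = 1
  <chi_5*chi_5, chi_4> = (1/8)[1*(4)*conj(1) + 1*(4)*conj(1) + 2*(0)*conj(-1) + 2*(0)*conj(-1) + 2*(0)*conj(1)]
      = (1/8)[(4) + (4) + (0) + (0) + (0)] = 8/8 = 1
  <chi_5*chi_5, chi_5> = (1/8)[1*(4)*conj(2) + 1*(4)*conj(-2) + 2*(0)*conj(0) + 2*(0)*conj(0) + 2*(0)*conj(0)]
      = (1/8)[(8) + (-8) + (0) + (0) + (0)] = 0/8 = 0
Hence the multiplicities are chi_1: 1, chi_2: 1, chi_3: 1, chi_4: 1. Dimension check: dim(chi_5)*dim(chi_5) = 2*2 = 4 and sum (mult * dim) = 1*1 + 1*1 + 1*1 + 1*1 = 4.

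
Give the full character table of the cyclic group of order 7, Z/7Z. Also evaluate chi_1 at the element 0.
Character table of Z/7Z (irreps indexed chi_0,...,chi_6 with chi_k(m) = zeta_7^(k*m), zeta_7 = exp(2*pi*i/7)):
  irrep \ class  {0} (size 1)  {1} (size 1)    {2} (size 1)    {3} (size 1)    {4} (size 1)    {5} (size 1)    {6} (size 1)  
  chi_0          1             1               1               1               1               1               1             
  chi_1          1             exp(2*I*pi/7)   exp(4*I*pi/7)   exp(6*I*pi/7)   exp(-6*I*pi/7)  exp(-4*I*pi/7)  exp(-2*I*pi/7)
  chi_2          1             exp(4*I*pi/7)   exp(-6*I*pi/7)  exp(-2*I*pi/7)  exp(2*I*pi/7)   exp(6*I*pi/7)   exp(-4*I*pi/7)
  chi_3          1             exp(6*I*pi/7)   exp(-2*I*pi/7)  exp(4*I*pi/7)   exp(-4*I*pi/7)  exp(2*I*pi/7)   exp(-6*I*pi/7)
  chi_4          1             exp(-6*I*pi/7)  exp(2*I*pi/7)   exp(-4*I*pi/7)  exp(4*I*pi/7)   exp(-2*I*pi/7)  exp(6*I*pi/7) 
  chi_5          1             exp(-4*I*pi/7)  exp(6*I*pi/7)   exp(2*I*pi/7)   exp(-2*I*pi/7)  exp(-6*I*pi/7)  exp(4*I*pi/7) 
  chi_6          1             exp(-2*I*pi/7)  exp(-4*I*pi/7)  exp(-6*I*pi/7)  exp(6*I*pi/7)   exp(4*I*pi/7)   exp(2*I*pi/7) 

Spot check: chi_1(0) = zeta_7^(1*0) = zeta_7^0 = 1.

Why: Z/7Z is abelian, so all 7 irreducible complex representations are 1-dimensional. They are given by chi_k(m) = zeta_7^(k*m) for k = 0,...,6. Row orthogonality: sum_m chi_k(m) conj(chi_l(m)) = 7 * [k = l].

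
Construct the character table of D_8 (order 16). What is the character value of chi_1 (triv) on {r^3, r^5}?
Conjugacy classes: {e} of size 1, {r^4} of size 1, {r^1, r^7} of size 2, {r^2, r^6} of size 2, {r^3, r^5} of size 2, {s, sr^2, ...} of size 4, {sr, sr^3, ...} of size 4.
Character table:
  irrep \ class              {e} (size 1)  {r^4} (size 1)  {r^1, r^7} (size 2)  {r^2, r^6} (size 2)  {r^3, r^5} (size 2)  {s, sr^2, ...} (size 4)  {sr, sr^3, ...} (size 4)
  chi_1 (triv)               1             1               1                    1                    1                    1                        1                       
  chi_2 (sign: r->1, s->-1)  1             1               1                    1                    1                    -1                       -1                      
  chi_3 (r->-1, s->1)        1             1               -1                   1                    -1                   1                        -1                      
  chi_4 (r->-1, s->-1)       1             1               -1                   1                    -1                   -1                       1                       
  chi_5 (2d, j=1)            2             -2              sqrt(2)              0                    -sqrt(2)             0                        0                       
  chi_6 (2d, j=2)            2             2               0                    -2                   0                    0                        0                       
  chi_7 (2d, j=3)            2             -2              -sqrt(2)             0                    sqrt(2)              0                        0                       

Spot check: chi_1 (triv) on {r^3, r^5} = 1.

Reasoning: D_8 has order 2*8 = 16 with 7 conjugacy classes, hence 7 irreducibles. Sum of squared dims 1 + 1 + 1 + 1 + 4 + 4 + 4 = 16 = |G|. Linear characters come from the abelianisation; the 2-dimensional irreps have character r^k -> 2*cos(2*pi*j*k/8), reflections -> 0.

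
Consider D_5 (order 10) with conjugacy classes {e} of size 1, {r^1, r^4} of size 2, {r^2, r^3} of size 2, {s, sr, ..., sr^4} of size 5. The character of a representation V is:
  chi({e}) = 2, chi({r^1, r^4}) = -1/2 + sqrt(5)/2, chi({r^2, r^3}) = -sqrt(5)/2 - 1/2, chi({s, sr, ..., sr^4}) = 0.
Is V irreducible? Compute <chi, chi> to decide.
Irreducible: <chi, chi> = 1.

Argument: <chi, chi> = (1/|G|) sum_C |C| * |chi(C)|^2 = (1/10)[1*|2|^2 + 2*|-1/2 + sqrt(5)/2|^2 + 2*|-sqrt(5)/2 - 1/2|^2 + 5*|0|^2]
  = (1/10)[(4) + (3 - sqrt(5)) + (sqrt(5) + 3) + (0)] = 10/10 = 1.
A character is irreducible iff <chi, chi> = 1, so this representation is irreducible.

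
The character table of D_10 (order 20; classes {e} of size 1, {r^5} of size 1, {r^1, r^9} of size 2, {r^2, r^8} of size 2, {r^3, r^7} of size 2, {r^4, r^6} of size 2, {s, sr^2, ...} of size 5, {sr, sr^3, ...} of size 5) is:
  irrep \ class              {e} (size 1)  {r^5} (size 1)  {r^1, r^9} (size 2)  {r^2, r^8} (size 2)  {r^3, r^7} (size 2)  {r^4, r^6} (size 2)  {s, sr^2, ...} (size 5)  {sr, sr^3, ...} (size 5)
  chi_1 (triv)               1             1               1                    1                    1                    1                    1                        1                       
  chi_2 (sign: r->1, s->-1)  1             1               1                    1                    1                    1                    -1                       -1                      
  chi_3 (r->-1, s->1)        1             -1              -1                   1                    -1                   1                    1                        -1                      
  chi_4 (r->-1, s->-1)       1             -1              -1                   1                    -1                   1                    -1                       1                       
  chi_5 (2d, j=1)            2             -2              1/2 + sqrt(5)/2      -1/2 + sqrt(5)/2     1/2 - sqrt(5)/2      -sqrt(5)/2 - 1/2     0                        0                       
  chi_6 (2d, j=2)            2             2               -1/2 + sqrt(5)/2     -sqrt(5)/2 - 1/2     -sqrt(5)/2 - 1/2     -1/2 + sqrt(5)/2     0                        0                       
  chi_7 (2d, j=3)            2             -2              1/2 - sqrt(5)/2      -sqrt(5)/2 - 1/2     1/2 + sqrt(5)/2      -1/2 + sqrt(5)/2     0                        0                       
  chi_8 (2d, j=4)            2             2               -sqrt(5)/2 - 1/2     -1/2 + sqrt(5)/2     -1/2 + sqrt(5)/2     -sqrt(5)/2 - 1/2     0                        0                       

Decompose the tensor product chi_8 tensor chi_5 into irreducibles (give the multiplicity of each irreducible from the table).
chi_8 tensor chi_5 = chi_3 + chi_4 + chi_7 (all other irreducibles have multiplicity 0).

Justification: The character of a tensor product is the pointwise product (chi_8 * chi_5)(C) = chi_8(C) * chi_5(C):
  {e}: (2)*(2), {r^5}: (2)*(-2), {r^1, r^9}: (-sqrt(5)/2 - 1/2)*(1/2 + sqrt(5)/2), {r^2, r^8}: (-1/2 + sqrt(5)/2)*(-1/2 + sqrt(5)/2), {r^3, r^7}: (-1/2 + sqrt(5)/2)*(1/2 - sqrt(5)/2), {r^4, r^6}: (-sqrt(5)/2 - 1/2)*(-sqrt(5)/2 - 1/2), {s, sr^2, ...}: (0)*(0), {sr, sr^3, ...}: (0)*(0)
so (chi_8 * chi_5) takes values
  {e} -> 4, {r^5} -> -4, {r^1, r^9} -> -3/2 - sqrt(5)/2, {r^2, r^8} -> 3/2 - sqrt(5)/2, {r^3, r^7} -> -3/2 + sqrt(5)/2, {r^4, r^6} -> sqrt(5)/2 + 3/2, {s, sr^2, ...} -> 0, {sr, sr^3, ...} -> 0.
Now take the inner product of this character with each irreducible chi from the table, <chi_8*chi_5, chi> = (1/20) sum_C |C| (chi_8*chi_5)(C) conj(chi(C)):
  <chi_8*chi_5, chi_1> = (1/20)[1*(4)*conj(1) + 1*(-4)*conj(1) + 2*(-3/2 - sqrt(5)/2)*conj(1) + 2*(3/2 - sqrt(5)/2)*conj(1) + 2*(-3/2 + sqrt(5)/2)*conj(1) + 2*(sqrt(5)/2 + 3/2)*conj(1) + 5*(0)*conj(1) + 5*(0)*conj(1)]
      = (1/20)[(4) + (-4) + (-3 - sqrt(5)) + (3 - sqrt(5)) + (-3 + sqrt(5)) + (sqrt(5) + 3) + (0) + (0)] = 0/20 = 0
  <chi_8*chi_5, chi_2> = (1/20)[1*(4)*conj(1) + 1*(-4)*conj(1) + 2*(-3/2 - sqrt(5)/2)*conj(1) + 2*(3/2 - sqrt(5)/2)*conj(1) + 2*(-3/2 + sqrt(5)/2)*conj(1) + 2*(sqrt(5)/2 + 3/2)*conj(1) + 5*(0)*conj(-1) + 5*(0)*conj(-1)]
      = (1/20)[(4) + (-4) + (-3 - sqrt(5)) + (3 - sqrt(5)) + (-3 + sqrt(5)) + (sqrt(5) + 3) + (0) + (0)] = 0/20 = 0
  <chi_8*chi_5, chi_3> = (1/20)[1*(4)*conj(1) + 1*(-4)*conj(-1) + 2*(-3/2 - sqrt(5)/2)*conj(-1) + 2*(3/2 - sqrt(5)/2)*conj(1) + 2*(-3/2 + sqrt(5)/2)*conj(-1) + 2*(sqrt(5)/2 + 3/2)*conj(1) + 5*(0)*conj(1) + 5*(0)*conj(-1)]
      = (1/20)[(4) + (4) + (sqrt(5) + 3) + (3 - sqrt(5)) + (3 - sqrt(5)) + (sqrt(5) + 3) + (0) + (0)] = 20/20 = 1
  <chi_8*chi_5, chi_4> = (1/20)[1*(4)*conj(1) + 1*(-4)*conj(-1) + 2*(-3/2 - sqrt(5)/2)*conj(-1) + 2*(3/2 - sqrt(5)/2)*conj(1) + 2*(-3/2 + sqrt(5)/2)*conj(-1) + 2*(sqrt(5)/2 + 3/2)*conj(1) + 5*(0)*conj(-1) + 5*(0)*conj(1)]
      = (1/20)[(4) + (4) + (sqrt(5) + 3) + (3 - sqrt(5)) + (3 - sqrt(5)) + (sqrt(5) + 3) + (0) + (0)] = 20/20 = 1
  <chi_8*chi_5, chi_5> = (1/20)[1*(4)*conj(2) + 1*(-4)*conj(-2) + 2*(-3/2 - sqrt(5)/2)*conj(1/2 + sqrt(5)/2) + 2*(3/2 - sqrt(5)/2)*conj(-1/2 + sqrt(5)/2) + 2*(-3/2 + sqrt(5)/2)*conj(1/2 - sqrt(5)/2) + 2*(sqrt(5)/2 + 3/2)*conj(-sqrt(5)/2 - 1/2) + 5*(0)*conj(0) + 5*(0)*conj(0)]
      = (1/20)[(8) + (8) + (-2*sqrt(5) - 4) + (-4 + 2*sqrt(5)) + (-4 + 2*sqrt(5)) + (-2*sqrt(5) - 4) + (0) + (0)] = 0/20 = 0
  <chi_8*chi_5, chi_6> = (1/20)[1*(4)*conj(2) + 1*(-4)*conj(2) + 2*(-3/2 - sqrt(5)/2)*conj(-1/2 + sqrt(5)/2) + 2*(3/2 - sqrt(5)/2)*conj(-sqrt(5)/2 - 1/2) + 2*(-3/2 + sqrt(5)/2)*conj(-sqrt(5)/2 - 1/2) + 2*(sqrt(5)/2 + 3/2)*conj(-1/2 + sqrt(5)/2) + 5*(0)*conj(0) + 5*(0)*conj(0)]
      = (1/20)[(8) + (-8) + (-sqrt(5) - 1) + (1 - sqrt(5)) + (-1 + sqrt(5)) + (1 + sqrt(5)) + (0) + (0)] = 0/20 = 0
  <chi_8*chi_5, chi_7> = (1/20)[1*(4)*conj(2) + 1*(-4)*conj(-2) + 2*(-3/2 - sqrt(5)/2)*conj(1/2 - sqrt(5)/2) + 2*(3/2 - sqrt(5)/2)*conj(-sqrt(5)/2 - 1/2) + 2*(-3/2 + sqrt(5)/2)*conj(1/2 + sqrt(5)/2) + 2*(sqrt(5)/2 + 3/2)*conj(-1/2 + sqrt(5)/2) + 5*(0)*conj(0) + 5*(0)*conj(0)]
      = (1/20)[(8) + (8) + (1 + sqrt(5)) + (1 - sqrt(5)) + (1 - sqrt(5)) + (1 + sqrt(5)) + (0) + (0)] = 20/20 = 1
  <chi_8*chi_5, chi_8> = (1/20)[1*(4)*conj(2) + 1*(-4)*conj(2) + 2*(-3/2 - sqrt(5)/2)*conj(-sqrt(5)/2 - 1/2) + 2*(3/2 - sqrt(5)/2)*conj(-1/2 + sqrt(5)/2) + 2*(-3/2 + sqrt(5)/2)*conj(-1/2 + sqrt(5)/2) + 2*(sqrt(5)/2 + 3/2)*conj(-sqrt(5)/2 - 1/2) + 5*(0)*conj(0) + 5*(0)*conj(0)]
      = (1/20)[(8) + (-8) + (4 + 2*sqrt(5)) + (-4 + 2*sqrt(5)) + (4 - 2*sqrt(5)) + (-2*sqrt(5) - 4) + (0) + (0)] = 0/20 = 0
Hence the multiplicities are chi_3: 1, chi_4: 1, chi_7: 1. Dimension check: dim(chi_8)*dim(chi_5) = 2*2 = 4 and sum (mult * dim) = 1*1 + 1*1 + 1*2 = 4.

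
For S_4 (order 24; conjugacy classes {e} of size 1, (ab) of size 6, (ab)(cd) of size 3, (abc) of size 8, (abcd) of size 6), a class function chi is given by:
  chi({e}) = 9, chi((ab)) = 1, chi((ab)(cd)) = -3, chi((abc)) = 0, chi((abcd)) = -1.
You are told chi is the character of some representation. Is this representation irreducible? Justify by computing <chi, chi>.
Not irreducible (reducible): <chi, chi> = 5 > 1.

Argument: <chi, chi> = (1/|G|) sum_C |C| * |chi(C)|^2 = (1/24)[1*|9|^2 + 6*|1|^2 + 3*|-3|^2 + 8*|0|^2 + 6*|-1|^2]
  = (1/24)[(81) + (6) + (27) + (0) + (6)] = 120/24 = 5.
A character is irreducible iff <chi, chi> = 1, so this representation is reducible.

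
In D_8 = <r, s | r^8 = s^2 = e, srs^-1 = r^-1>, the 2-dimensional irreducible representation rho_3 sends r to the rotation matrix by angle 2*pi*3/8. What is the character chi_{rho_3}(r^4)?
chi_{rho_3}(r^4) = 2*cos(2*pi*3*4/8) = -2

Explanation: rho_3(r^4) is rotation by angle 2*pi*3*4/8, whose trace is 2*cos(2*pi*3*4/8) = -2.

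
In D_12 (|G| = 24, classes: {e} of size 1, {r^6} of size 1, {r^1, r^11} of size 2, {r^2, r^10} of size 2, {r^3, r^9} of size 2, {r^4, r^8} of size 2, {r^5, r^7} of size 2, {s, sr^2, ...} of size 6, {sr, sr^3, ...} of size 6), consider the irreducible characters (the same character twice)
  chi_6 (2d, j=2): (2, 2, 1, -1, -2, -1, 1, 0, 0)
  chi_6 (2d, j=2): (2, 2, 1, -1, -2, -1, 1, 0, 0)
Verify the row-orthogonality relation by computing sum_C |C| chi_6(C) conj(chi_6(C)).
Sum = 24 = |G| = 24; so <chi_6, chi_6> = 1 (norm-1 confirms irreducibility).

Derivation: Compute term by term over conjugacy classes (|C| * chi_6(C) * conj(chi_6(C))):
  1*(2)*conj(2) + 1*(2)*conj(2) + 2*(1)*conj(1) + 2*(-1)*conj(-1) + 2*(-2)*conj(-2) + 2*(-1)*conj(-1) + 2*(1)*conj(1) + 6*(0)*conj(0) + 6*(0)*conj(0)
  = (4) + (4) + (2) + (2) + (8) + (2) + (2) + (0) + (0)
  = 24.
Dividing by |G| = 24 gives 24/24 = 1, matching the row-orthogonality relation <chi_6, chi_6> = [chi_6 = chi_6].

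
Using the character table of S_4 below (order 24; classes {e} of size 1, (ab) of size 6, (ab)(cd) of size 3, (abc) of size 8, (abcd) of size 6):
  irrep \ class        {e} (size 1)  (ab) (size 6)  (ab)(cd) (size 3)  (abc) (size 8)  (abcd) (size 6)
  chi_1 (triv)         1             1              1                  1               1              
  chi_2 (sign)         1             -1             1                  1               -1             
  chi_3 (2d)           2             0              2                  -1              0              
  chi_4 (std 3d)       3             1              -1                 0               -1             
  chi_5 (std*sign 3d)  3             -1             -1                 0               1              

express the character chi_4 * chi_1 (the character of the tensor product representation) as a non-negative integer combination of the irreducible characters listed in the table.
chi_4 tensor chi_1 = chi_4 (all other irreducibles have multiplicity 0).

Proof sketch: The character of a tensor product is the pointwise product (chi_4 * chi_1)(C) = chi_4(C) * chi_1(C):
  {e}: (3)*(1), (ab): (1)*(1), (ab)(cd): (-1)*(1), (abc): (0)*(1), (abcd): (-1)*(1)
so (chi_4 * chi_1) takes values
  {e} -> 3, (ab) -> 1, (ab)(cd) -> -1, (abc) -> 0, (abcd) -> -1.
Now take the inner product of this character with each irreducible chi from the table, <chi_4*chi_1, chi> = (1/24) sum_C |C| (chi_4*chi_1)(C) conj(chi(C)):
  <chi_4*chi_1, chi_1> = (1/24)[1*(3)*conj(1) + 6*(1)*conj(1) + 3*(-1)*conj(1) + 8*(0)*conj(1) + 6*(-1)*conj(1)]
      = (1/24)[(3) + (6) + (-3) + (0) + (-6)] = 0/24 = 0
  <chi_4*chi_1, chi_2> = (1/24)[1*(3)*conj(1) + 6*(1)*conj(-1) + 3*(-1)*conj(1) + 8*(0)*conj(1) + 6*(-1)*conj(-1)]
      = (1/24)[(3) + (-6) + (-3) + (0) + (6)] = 0/24 = 0
  <chi_4*chi_1, chi_3> = (1/24)[1*(3)*conj(2) + 6*(1)*conj(0) + 3*(-1)*conj(2) + 8*(0)*conj(-1) + 6*(-1)*conj(0)]
      = (1/24)[(6) + (0) + (-6) + (0) + (0)] = 0/24 = 0
  <chi_4*chi_1, chi_4> = (1/24)[1*(3)*conj(3) + 6*(1)*conj(1) + 3*(-1)*conj(-1) + 8*(0)*conj(0) + 6*(-1)*conj(-1)]
      = (1/24)[(9) + (6) + (3) + (0) + (6)] = 24/24 = 1
  <chi_4*chi_1, chi_5> = (1/24)[1*(3)*conj(3) + 6*(1)*conj(-1) + 3*(-1)*conj(-1) + 8*(0)*conj(0) + 6*(-1)*conj(1)]
      = (1/24)[(9) + (-6) + (3) + (0) + (-6)] = 0/24 = 0
Hence the multiplicities are chi_4: 1. Dimension check: dim(chi_4)*dim(chi_1) = 3*1 = 3 and sum (mult * dim) = 1*3 = 3.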